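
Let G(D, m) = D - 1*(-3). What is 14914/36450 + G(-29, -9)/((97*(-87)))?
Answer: 21134491/51266925 ≈ 0.41224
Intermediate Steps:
G(D, m) = 3 + D (G(D, m) = D + 3 = 3 + D)
14914/36450 + G(-29, -9)/((97*(-87))) = 14914/36450 + (3 - 29)/((97*(-87))) = 14914*(1/36450) - 26/(-8439) = 7457/18225 - 26*(-1/8439) = 7457/18225 + 26/8439 = 21134491/51266925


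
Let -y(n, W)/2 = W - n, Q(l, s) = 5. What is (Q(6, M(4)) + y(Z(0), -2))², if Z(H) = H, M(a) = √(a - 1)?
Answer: 81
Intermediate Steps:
M(a) = √(-1 + a)
y(n, W) = -2*W + 2*n (y(n, W) = -2*(W - n) = -2*W + 2*n)
(Q(6, M(4)) + y(Z(0), -2))² = (5 + (-2*(-2) + 2*0))² = (5 + (4 + 0))² = (5 + 4)² = 9² = 81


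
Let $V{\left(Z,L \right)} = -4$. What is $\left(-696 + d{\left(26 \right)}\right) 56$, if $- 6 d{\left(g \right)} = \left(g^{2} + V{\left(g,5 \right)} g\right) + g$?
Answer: $- \frac{133672}{3} \approx -44557.0$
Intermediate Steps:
$d{\left(g \right)} = \frac{g}{2} - \frac{g^{2}}{6}$ ($d{\left(g \right)} = - \frac{\left(g^{2} - 4 g\right) + g}{6} = - \frac{g^{2} - 3 g}{6} = \frac{g}{2} - \frac{g^{2}}{6}$)
$\left(-696 + d{\left(26 \right)}\right) 56 = \left(-696 + \frac{1}{6} \cdot 26 \left(3 - 26\right)\right) 56 = \left(-696 + \frac{1}{6} \cdot 26 \left(-23\right)\right) 56 = \left(-696 - \frac{299}{3}\right) 56 = \left(- \frac{2387}{3}\right) 56 = - \frac{133672}{3}$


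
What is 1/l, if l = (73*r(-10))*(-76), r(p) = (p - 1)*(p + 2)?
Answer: -1/488224 ≈ -2.0482e-6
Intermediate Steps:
r(p) = (-1 + p)*(2 + p)
l = -488224 (l = (73*(-2 - 10 + (-10)**2))*(-76) = (73*(-2 - 10 + 100))*(-76) = (73*88)*(-76) = 6424*(-76) = -488224)
1/l = 1/(-488224) = -1/488224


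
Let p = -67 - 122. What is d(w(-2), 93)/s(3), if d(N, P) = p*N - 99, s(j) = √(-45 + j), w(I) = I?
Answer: -93*I*√42/14 ≈ -43.051*I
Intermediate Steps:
p = -189
d(N, P) = -99 - 189*N (d(N, P) = -189*N - 99 = -99 - 189*N)
d(w(-2), 93)/s(3) = (-99 - 189*(-2))/(√(-45 + 3)) = (-99 + 378)/(√(-42)) = 279/((I*√42)) = 279*(-I*√42/42) = -93*I*√42/14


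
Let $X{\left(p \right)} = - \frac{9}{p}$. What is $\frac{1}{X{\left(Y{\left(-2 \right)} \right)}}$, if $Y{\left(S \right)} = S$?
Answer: $\frac{2}{9} \approx 0.22222$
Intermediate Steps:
$\frac{1}{X{\left(Y{\left(-2 \right)} \right)}} = \frac{1}{\left(-9\right) \frac{1}{-2}} = \frac{1}{\left(-9\right) \left(- \frac{1}{2}\right)} = \frac{1}{\frac{9}{2}} = \frac{2}{9}$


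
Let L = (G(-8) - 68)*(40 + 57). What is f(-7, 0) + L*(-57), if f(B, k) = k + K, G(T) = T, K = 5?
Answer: 420209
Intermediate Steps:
f(B, k) = 5 + k (f(B, k) = k + 5 = 5 + k)
L = -7372 (L = (-8 - 68)*(40 + 57) = -76*97 = -7372)
f(-7, 0) + L*(-57) = (5 + 0) - 7372*(-57) = 5 + 420204 = 420209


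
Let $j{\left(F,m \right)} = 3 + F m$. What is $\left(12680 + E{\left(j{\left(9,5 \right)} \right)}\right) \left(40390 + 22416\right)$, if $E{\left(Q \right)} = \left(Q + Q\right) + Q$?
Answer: $805424144$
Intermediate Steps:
$E{\left(Q \right)} = 3 Q$ ($E{\left(Q \right)} = 2 Q + Q = 3 Q$)
$\left(12680 + E{\left(j{\left(9,5 \right)} \right)}\right) \left(40390 + 22416\right) = \left(12680 + 3 \left(3 + 9 \cdot 5\right)\right) \left(40390 + 22416\right) = \left(12680 + 3 \left(3 + 45\right)\right) 62806 = \left(12680 + 3 \cdot 48\right) 62806 = \left(12680 + 144\right) 62806 = 12824 \cdot 62806 = 805424144$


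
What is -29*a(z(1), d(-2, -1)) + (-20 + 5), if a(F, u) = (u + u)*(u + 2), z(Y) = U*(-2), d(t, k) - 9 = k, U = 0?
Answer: -4655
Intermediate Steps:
d(t, k) = 9 + k
z(Y) = 0 (z(Y) = 0*(-2) = 0)
a(F, u) = 2*u*(2 + u) (a(F, u) = (2*u)*(2 + u) = 2*u*(2 + u))
-29*a(z(1), d(-2, -1)) + (-20 + 5) = -58*(9 - 1)*(2 + (9 - 1)) + (-20 + 5) = -58*8*(2 + 8) - 15 = -58*8*10 - 15 = -29*160 - 15 = -4640 - 15 = -4655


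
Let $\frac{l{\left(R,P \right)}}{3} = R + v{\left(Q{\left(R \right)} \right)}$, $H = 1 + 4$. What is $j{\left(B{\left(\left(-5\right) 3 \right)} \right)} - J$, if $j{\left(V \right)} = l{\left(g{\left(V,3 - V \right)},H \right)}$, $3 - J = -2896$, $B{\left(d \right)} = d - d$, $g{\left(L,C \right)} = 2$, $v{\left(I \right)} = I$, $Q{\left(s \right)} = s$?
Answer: $-2887$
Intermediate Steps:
$B{\left(d \right)} = 0$
$H = 5$
$l{\left(R,P \right)} = 6 R$ ($l{\left(R,P \right)} = 3 \left(R + R\right) = 3 \cdot 2 R = 6 R$)
$J = 2899$ ($J = 3 - -2896 = 3 + 2896 = 2899$)
$j{\left(V \right)} = 12$ ($j{\left(V \right)} = 6 \cdot 2 = 12$)
$j{\left(B{\left(\left(-5\right) 3 \right)} \right)} - J = 12 - 2899 = -2887$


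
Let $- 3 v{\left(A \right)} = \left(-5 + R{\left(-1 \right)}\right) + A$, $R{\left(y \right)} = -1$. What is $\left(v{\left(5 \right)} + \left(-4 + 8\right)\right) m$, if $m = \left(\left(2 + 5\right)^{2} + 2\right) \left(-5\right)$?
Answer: $-1105$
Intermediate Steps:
$m = -255$ ($m = \left(7^{2} + 2\right) \left(-5\right) = \left(49 + 2\right) \left(-5\right) = 51 \left(-5\right) = -255$)
$v{\left(A \right)} = 2 - \frac{A}{3}$ ($v{\left(A \right)} = - \frac{\left(-5 - 1\right) + A}{3} = - \frac{-6 + A}{3} = 2 - \frac{A}{3}$)
$\left(v{\left(5 \right)} + \left(-4 + 8\right)\right) m = \left(\left(2 - \frac{5}{3}\right) + \left(-4 + 8\right)\right) \left(-255\right) = \left(\left(2 - \frac{5}{3}\right) + 4\right) \left(-255\right) = \left(\frac{1}{3} + 4\right) \left(-255\right) = \frac{13}{3} \left(-255\right) = -1105$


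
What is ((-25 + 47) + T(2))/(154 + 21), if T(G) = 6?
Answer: 4/25 ≈ 0.16000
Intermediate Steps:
((-25 + 47) + T(2))/(154 + 21) = ((-25 + 47) + 6)/(154 + 21) = (22 + 6)/175 = 28*(1/175) = 4/25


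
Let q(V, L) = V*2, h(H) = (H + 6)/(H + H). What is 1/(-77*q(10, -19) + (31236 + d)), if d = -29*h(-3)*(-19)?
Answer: 2/58841 ≈ 3.3990e-5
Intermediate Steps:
h(H) = (6 + H)/(2*H) (h(H) = (6 + H)/((2*H)) = (6 + H)*(1/(2*H)) = (6 + H)/(2*H))
q(V, L) = 2*V
d = -551/2 (d = -29*(6 - 3)/(2*(-3))*(-19) = -29*(-1)*3/(2*3)*(-19) = -29*(-½)*(-19) = (29/2)*(-19) = -551/2 ≈ -275.50)
1/(-77*q(10, -19) + (31236 + d)) = 1/(-154*10 + (31236 - 551/2)) = 1/(-77*20 + 61921/2) = 1/(-1540 + 61921/2) = 1/(58841/2) = 2/58841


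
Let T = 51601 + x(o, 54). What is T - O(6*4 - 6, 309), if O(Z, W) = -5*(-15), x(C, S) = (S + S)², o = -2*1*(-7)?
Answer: 63190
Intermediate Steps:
o = 14 (o = -2*(-7) = 14)
x(C, S) = 4*S² (x(C, S) = (2*S)² = 4*S²)
O(Z, W) = 75
T = 63265 (T = 51601 + 4*54² = 51601 + 4*2916 = 51601 + 11664 = 63265)
T - O(6*4 - 6, 309) = 63265 - 1*75 = 63265 - 75 = 63190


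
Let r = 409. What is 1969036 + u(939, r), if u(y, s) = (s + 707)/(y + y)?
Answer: 616308454/313 ≈ 1.9690e+6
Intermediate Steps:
u(y, s) = (707 + s)/(2*y) (u(y, s) = (707 + s)/((2*y)) = (707 + s)*(1/(2*y)) = (707 + s)/(2*y))
1969036 + u(939, r) = 1969036 + (½)*(707 + 409)/939 = 1969036 + (½)*(1/939)*1116 = 1969036 + 186/313 = 616308454/313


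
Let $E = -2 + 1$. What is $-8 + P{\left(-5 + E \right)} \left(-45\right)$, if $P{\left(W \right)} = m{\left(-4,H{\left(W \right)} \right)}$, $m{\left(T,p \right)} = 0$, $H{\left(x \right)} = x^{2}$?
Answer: $-8$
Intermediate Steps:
$E = -1$
$P{\left(W \right)} = 0$
$-8 + P{\left(-5 + E \right)} \left(-45\right) = -8 + 0 \left(-45\right) = -8 + 0 = -8$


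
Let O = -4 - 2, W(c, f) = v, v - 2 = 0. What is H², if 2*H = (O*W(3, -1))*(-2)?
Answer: 144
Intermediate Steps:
v = 2 (v = 2 + 0 = 2)
W(c, f) = 2
O = -6
H = 12 (H = (-6*2*(-2))/2 = (-12*(-2))/2 = (½)*24 = 12)
H² = 12² = 144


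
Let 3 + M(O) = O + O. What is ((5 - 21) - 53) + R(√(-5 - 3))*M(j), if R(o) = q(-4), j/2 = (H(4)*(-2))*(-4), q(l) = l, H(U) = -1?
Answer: 71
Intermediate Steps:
j = -16 (j = 2*(-1*(-2)*(-4)) = 2*(2*(-4)) = 2*(-8) = -16)
M(O) = -3 + 2*O (M(O) = -3 + (O + O) = -3 + 2*O)
R(o) = -4
((5 - 21) - 53) + R(√(-5 - 3))*M(j) = ((5 - 21) - 53) - 4*(-3 + 2*(-16)) = (-16 - 53) - 4*(-3 - 32) = -69 - 4*(-35) = -69 + 140 = 71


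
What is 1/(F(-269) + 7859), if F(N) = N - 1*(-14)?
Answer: 1/7604 ≈ 0.00013151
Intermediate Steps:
F(N) = 14 + N (F(N) = N + 14 = 14 + N)
1/(F(-269) + 7859) = 1/((14 - 269) + 7859) = 1/(-255 + 7859) = 1/7604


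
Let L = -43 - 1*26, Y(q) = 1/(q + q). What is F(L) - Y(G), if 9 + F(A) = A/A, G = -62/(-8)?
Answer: -250/31 ≈ -8.0645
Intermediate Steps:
G = 31/4 (G = -62*(-⅛) = 31/4 ≈ 7.7500)
Y(q) = 1/(2*q)
L = -69 (L = -43 - 26 = -69)
F(A) = -8 (F(A) = -9 + A/A = -9 + 1 = -8)
F(L) - Y(G) = -8 - 1/(2*31/4) = -8 - 4/(2*31) = -8 - 1*2/31 = -8 - 2/31 = -250/31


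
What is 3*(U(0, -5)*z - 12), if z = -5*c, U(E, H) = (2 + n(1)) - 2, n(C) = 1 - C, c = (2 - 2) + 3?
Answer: -36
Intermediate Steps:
c = 3 (c = 0 + 3 = 3)
U(E, H) = 0 (U(E, H) = (2 + (1 - 1*1)) - 2 = (2 + (1 - 1)) - 2 = (2 + 0) - 2 = 2 - 2 = 0)
z = -15 (z = -5*3 = -15)
3*(U(0, -5)*z - 12) = 3*(0*(-15) - 12) = 3*(0 - 12) = 3*(-12) = -36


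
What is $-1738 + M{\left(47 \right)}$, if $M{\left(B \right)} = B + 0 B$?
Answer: $-1691$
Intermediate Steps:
$M{\left(B \right)} = B$ ($M{\left(B \right)} = B + 0 = B$)
$-1738 + M{\left(47 \right)} = -1738 + 47 = -1691$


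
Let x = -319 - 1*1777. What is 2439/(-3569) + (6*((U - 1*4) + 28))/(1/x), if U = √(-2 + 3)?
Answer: -1122096039/3569 ≈ -3.1440e+5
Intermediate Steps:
U = 1 (U = √1 = 1)
x = -2096 (x = -319 - 1777 = -2096)
2439/(-3569) + (6*((U - 1*4) + 28))/(1/x) = 2439/(-3569) + (6*((1 - 1*4) + 28))/(1/(-2096)) = 2439*(-1/3569) + (6*((1 - 4) + 28))/(-1/2096) = -2439/3569 + (6*(-3 + 28))*(-2096) = -2439/3569 + (6*25)*(-2096) = -2439/3569 + 150*(-2096) = -2439/3569 - 314400 = -1122096039/3569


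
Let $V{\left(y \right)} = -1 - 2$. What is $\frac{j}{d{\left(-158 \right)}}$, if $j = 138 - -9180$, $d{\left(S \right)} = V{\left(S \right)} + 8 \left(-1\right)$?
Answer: $- \frac{9318}{11} \approx -847.09$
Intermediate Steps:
$V{\left(y \right)} = -3$ ($V{\left(y \right)} = -1 - 2 = -3$)
$d{\left(S \right)} = -11$ ($d{\left(S \right)} = -3 + 8 \left(-1\right) = -3 - 8 = -11$)
$j = 9318$ ($j = 138 + 9180 = 9318$)
$\frac{j}{d{\left(-158 \right)}} = \frac{9318}{-11} = 9318 \left(- \frac{1}{11}\right) = - \frac{9318}{11}$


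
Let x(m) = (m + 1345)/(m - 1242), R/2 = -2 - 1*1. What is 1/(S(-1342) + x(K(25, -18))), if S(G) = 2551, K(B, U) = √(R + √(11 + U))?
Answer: 1/(2551 - (1345 + √(-6 + I*√7))/(1242 - √(-6 + I*√7))) ≈ 0.00039217 + 6.0e-10*I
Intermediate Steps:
R = -6 (R = 2*(-2 - 1*1) = 2*(-2 - 1) = 2*(-3) = -6)
K(B, U) = √(-6 + √(11 + U))
x(m) = (1345 + m)/(-1242 + m)
1/(S(-1342) + x(K(25, -18))) = 1/(2551 + (1345 + √(-6 + √(11 - 18)))/(-1242 + √(-6 + √(11 - 18)))) = 1/(2551 + (1345 + √(-6 + √(-7)))/(-1242 + √(-6 + √(-7)))) = 1/(2551 + (1345 + √(-6 + I*√7))/(-1242 + √(-6 + I*√7)))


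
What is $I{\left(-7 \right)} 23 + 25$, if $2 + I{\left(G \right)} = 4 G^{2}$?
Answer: $4487$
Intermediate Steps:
$I{\left(G \right)} = -2 + 4 G^{2}$
$I{\left(-7 \right)} 23 + 25 = \left(-2 + 4 \left(-7\right)^{2}\right) 23 + 25 = \left(-2 + 4 \cdot 49\right) 23 + 25 = \left(-2 + 196\right) 23 + 25 = 194 \cdot 23 + 25 = 4462 + 25 = 4487$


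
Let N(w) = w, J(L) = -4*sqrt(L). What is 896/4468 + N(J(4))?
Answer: -8712/1117 ≈ -7.7995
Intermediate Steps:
896/4468 + N(J(4)) = 896/4468 - 4*sqrt(4) = 896*(1/4468) - 4*2 = 224/1117 - 8 = -8712/1117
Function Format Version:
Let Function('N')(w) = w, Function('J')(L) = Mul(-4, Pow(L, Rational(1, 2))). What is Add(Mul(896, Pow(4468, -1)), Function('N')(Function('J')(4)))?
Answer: Rational(-8712, 1117) ≈ -7.7995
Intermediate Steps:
Add(Mul(896, Pow(4468, -1)), Function('N')(Function('J')(4))) = Add(Mul(896, Pow(4468, -1)), Mul(-4, Pow(4, Rational(1, 2)))) = Add(Mul(896, Rational(1, 4468)), Mul(-4, 2)) = Add(Rational(224, 1117), -8) = Rational(-8712, 1117)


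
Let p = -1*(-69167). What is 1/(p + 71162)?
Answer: 1/140329 ≈ 7.1261e-6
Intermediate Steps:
p = 69167
1/(p + 71162) = 1/(69167 + 71162) = 1/140329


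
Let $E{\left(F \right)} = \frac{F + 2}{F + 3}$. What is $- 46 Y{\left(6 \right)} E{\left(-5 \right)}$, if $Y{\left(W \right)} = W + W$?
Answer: $-828$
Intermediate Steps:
$Y{\left(W \right)} = 2 W$
$E{\left(F \right)} = \frac{2 + F}{3 + F}$
$- 46 Y{\left(6 \right)} E{\left(-5 \right)} = - 46 \cdot 2 \cdot 6 \frac{2 - 5}{3 - 5} = \left(-46\right) 12 \frac{1}{-2} \left(-3\right) = - 552 \left(\left(- \frac{1}{2}\right) \left(-3\right)\right) = \left(-552\right) \frac{3}{2} = -828$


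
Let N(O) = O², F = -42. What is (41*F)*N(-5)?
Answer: -43050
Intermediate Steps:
(41*F)*N(-5) = (41*(-42))*(-5)² = -1722*25 = -43050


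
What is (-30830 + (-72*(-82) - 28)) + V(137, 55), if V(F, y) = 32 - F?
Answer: -25059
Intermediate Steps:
(-30830 + (-72*(-82) - 28)) + V(137, 55) = (-30830 + (-72*(-82) - 28)) + (32 - 1*137) = (-30830 + (5904 - 28)) + (32 - 137) = (-30830 + 5876) - 105 = -24954 - 105 = -25059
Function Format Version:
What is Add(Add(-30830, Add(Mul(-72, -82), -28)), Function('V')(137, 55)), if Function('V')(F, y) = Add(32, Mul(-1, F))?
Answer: -25059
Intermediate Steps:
Add(Add(-30830, Add(Mul(-72, -82), -28)), Function('V')(137, 55)) = Add(Add(-30830, Add(Mul(-72, -82), -28)), Add(32, Mul(-1, 137))) = Add(Add(-30830, Add(5904, -28)), Add(32, -137)) = Add(Add(-30830, 5876), -105) = Add(-24954, -105) = -25059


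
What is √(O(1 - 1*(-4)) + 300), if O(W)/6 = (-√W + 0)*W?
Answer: √(300 - 30*√5) ≈ 15.262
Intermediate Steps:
O(W) = -6*W^(3/2) (O(W) = 6*((-√W + 0)*W) = 6*((-√W)*W) = 6*(-W^(3/2)) = -6*W^(3/2))
√(O(1 - 1*(-4)) + 300) = √(-6*(1 - 1*(-4))^(3/2) + 300) = √(-6*(1 + 4)^(3/2) + 300) = √(-30*√5 + 300) = √(300 - 30*√5)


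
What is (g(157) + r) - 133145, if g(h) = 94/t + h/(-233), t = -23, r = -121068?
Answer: -1362352980/5359 ≈ -2.5422e+5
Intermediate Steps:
g(h) = -94/23 - h/233 (g(h) = 94/(-23) + h/(-233) = 94*(-1/23) + h*(-1/233) = -94/23 - h/233)
(g(157) + r) - 133145 = ((-94/23 - 1/233*157) - 121068) - 133145 = ((-94/23 - 157/233) - 121068) - 133145 = (-25513/5359 - 121068) - 133145 = -648828925/5359 - 133145 = -1362352980/5359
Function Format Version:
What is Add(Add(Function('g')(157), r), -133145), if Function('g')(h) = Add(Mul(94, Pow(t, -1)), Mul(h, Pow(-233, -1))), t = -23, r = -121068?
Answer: Rational(-1362352980, 5359) ≈ -2.5422e+5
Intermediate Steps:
Function('g')(h) = Add(Rational(-94, 23), Mul(Rational(-1, 233), h)) (Function('g')(h) = Add(Mul(94, Pow(-23, -1)), Mul(h, Pow(-233, -1))) = Add(Mul(94, Rational(-1, 23)), Mul(h, Rational(-1, 233))) = Add(Rational(-94, 23), Mul(Rational(-1, 233), h)))
Add(Add(Function('g')(157), r), -133145) = Add(Add(Add(Rational(-94, 23), Mul(Rational(-1, 233), 157)), -121068), -133145) = Add(Add(Add(Rational(-94, 23), Rational(-157, 233)), -121068), -133145) = Add(Add(Rational(-25513, 5359), -121068), -133145) = Add(Rational(-648828925, 5359), -133145) = Rational(-1362352980, 5359)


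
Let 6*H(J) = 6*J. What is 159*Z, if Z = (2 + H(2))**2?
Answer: 2544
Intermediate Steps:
H(J) = J (H(J) = (6*J)/6 = J)
Z = 16 (Z = (2 + 2)**2 = 4**2 = 16)
159*Z = 159*16 = 2544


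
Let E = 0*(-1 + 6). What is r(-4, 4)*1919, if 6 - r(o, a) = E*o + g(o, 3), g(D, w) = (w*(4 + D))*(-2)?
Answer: 11514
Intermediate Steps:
g(D, w) = -2*w*(4 + D)
E = 0 (E = 0*5 = 0)
r(o, a) = 30 + 6*o (r(o, a) = 6 - (0*o - 2*3*(4 + o)) = 6 - (0 + (-24 - 6*o)) = 6 - (-24 - 6*o) = 6 + (24 + 6*o) = 30 + 6*o)
r(-4, 4)*1919 = (30 + 6*(-4))*1919 = (30 - 24)*1919 = 6*1919 = 11514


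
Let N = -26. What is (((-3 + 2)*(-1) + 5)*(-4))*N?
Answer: 624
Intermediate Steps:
(((-3 + 2)*(-1) + 5)*(-4))*N = (((-3 + 2)*(-1) + 5)*(-4))*(-26) = ((-1*(-1) + 5)*(-4))*(-26) = ((1 + 5)*(-4))*(-26) = (6*(-4))*(-26) = -24*(-26) = 624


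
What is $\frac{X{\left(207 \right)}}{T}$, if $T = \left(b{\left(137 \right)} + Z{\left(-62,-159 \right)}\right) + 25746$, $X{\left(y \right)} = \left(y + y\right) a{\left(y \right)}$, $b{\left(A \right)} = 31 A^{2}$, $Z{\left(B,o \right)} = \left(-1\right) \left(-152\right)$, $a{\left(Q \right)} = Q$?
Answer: $\frac{28566}{202579} \approx 0.14101$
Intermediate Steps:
$Z{\left(B,o \right)} = 152$
$X{\left(y \right)} = 2 y^{2}$ ($X{\left(y \right)} = \left(y + y\right) y = 2 y y = 2 y^{2}$)
$T = 607737$ ($T = \left(31 \cdot 137^{2} + 152\right) + 25746 = \left(31 \cdot 18769 + 152\right) + 25746 = \left(581839 + 152\right) + 25746 = 581991 + 25746 = 607737$)
$\frac{X{\left(207 \right)}}{T} = \frac{2 \cdot 207^{2}}{607737} = 2 \cdot 42849 \cdot \frac{1}{607737} = 85698 \cdot \frac{1}{607737} = \frac{28566}{202579}$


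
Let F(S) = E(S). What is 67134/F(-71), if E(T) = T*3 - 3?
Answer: -11189/36 ≈ -310.81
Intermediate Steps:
E(T) = -3 + 3*T (E(T) = 3*T - 3 = -3 + 3*T)
F(S) = -3 + 3*S
67134/F(-71) = 67134/(-3 + 3*(-71)) = 67134/(-3 - 213) = 67134/(-216) = 67134*(-1/216) = -11189/36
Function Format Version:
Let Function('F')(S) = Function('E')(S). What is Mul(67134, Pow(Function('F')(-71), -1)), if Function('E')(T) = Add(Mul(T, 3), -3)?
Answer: Rational(-11189, 36) ≈ -310.81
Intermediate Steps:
Function('E')(T) = Add(-3, Mul(3, T)) (Function('E')(T) = Add(Mul(3, T), -3) = Add(-3, Mul(3, T)))
Function('F')(S) = Add(-3, Mul(3, S))
Mul(67134, Pow(Function('F')(-71), -1)) = Mul(67134, Pow(Add(-3, Mul(3, -71)), -1)) = Mul(67134, Pow(Add(-3, -213), -1)) = Mul(67134, Pow(-216, -1)) = Mul(67134, Rational(-1, 216)) = Rational(-11189, 36)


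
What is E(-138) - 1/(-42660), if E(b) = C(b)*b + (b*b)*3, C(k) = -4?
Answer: 2460799441/42660 ≈ 57684.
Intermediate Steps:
E(b) = -4*b + 3*b² (E(b) = -4*b + (b*b)*3 = -4*b + b²*3 = -4*b + 3*b²)
E(-138) - 1/(-42660) = -138*(-4 + 3*(-138)) - 1/(-42660) = -138*(-4 - 414) - 1*(-1/42660) = -138*(-418) + 1/42660 = 57684 + 1/42660 = 2460799441/42660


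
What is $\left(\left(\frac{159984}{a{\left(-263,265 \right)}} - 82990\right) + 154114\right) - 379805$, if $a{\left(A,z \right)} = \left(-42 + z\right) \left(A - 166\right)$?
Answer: $- \frac{894871067}{2899} \approx -3.0868 \cdot 10^{5}$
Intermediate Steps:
$a{\left(A,z \right)} = \left(-166 + A\right) \left(-42 + z\right)$ ($a{\left(A,z \right)} = \left(-42 + z\right) \left(-166 + A\right) = \left(-166 + A\right) \left(-42 + z\right)$)
$\left(\left(\frac{159984}{a{\left(-263,265 \right)}} - 82990\right) + 154114\right) - 379805 = \left(\left(\frac{159984}{6972 - 43990 - -11046 - 69695} - 82990\right) + 154114\right) - 379805 = \left(\left(\frac{159984}{6972 - 43990 + 11046 - 69695} - 82990\right) + 154114\right) - 379805 = \left(\left(\frac{159984}{-95667} - 82990\right) + 154114\right) - 379805 = \left(\left(159984 \left(- \frac{1}{95667}\right) - 82990\right) + 154114\right) - 379805 = \left(\left(- \frac{4848}{2899} - 82990\right) + 154114\right) - 379805 = \left(- \frac{240592858}{2899} + 154114\right) - 379805 = \frac{206183628}{2899} - 379805 = - \frac{894871067}{2899}$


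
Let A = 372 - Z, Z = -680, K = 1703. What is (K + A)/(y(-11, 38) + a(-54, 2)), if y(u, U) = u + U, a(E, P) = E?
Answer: -2755/27 ≈ -102.04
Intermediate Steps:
A = 1052 (A = 372 - 1*(-680) = 372 + 680 = 1052)
y(u, U) = U + u
(K + A)/(y(-11, 38) + a(-54, 2)) = (1703 + 1052)/((38 - 11) - 54) = 2755/(27 - 54) = 2755/(-27) = 2755*(-1/27) = -2755/27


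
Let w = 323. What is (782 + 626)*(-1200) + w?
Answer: -1689277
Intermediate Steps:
(782 + 626)*(-1200) + w = (782 + 626)*(-1200) + 323 = 1408*(-1200) + 323 = -1689600 + 323 = -1689277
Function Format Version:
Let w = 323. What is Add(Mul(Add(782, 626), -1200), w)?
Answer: -1689277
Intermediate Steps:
Add(Mul(Add(782, 626), -1200), w) = Add(Mul(Add(782, 626), -1200), 323) = Add(Mul(1408, -1200), 323) = Add(-1689600, 323) = -1689277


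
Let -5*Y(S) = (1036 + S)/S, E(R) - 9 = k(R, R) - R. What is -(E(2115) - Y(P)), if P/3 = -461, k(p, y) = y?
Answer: -62582/6915 ≈ -9.0502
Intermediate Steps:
P = -1383 (P = 3*(-461) = -1383)
E(R) = 9 (E(R) = 9 + (R - R) = 9 + 0 = 9)
Y(S) = -(1036 + S)/(5*S)
-(E(2115) - Y(P)) = -(9 - (-1036 - 1*(-1383))/(5*(-1383))) = -(9 - (-1)*(-1036 + 1383)/(5*1383)) = -(9 - (-1)*347/(5*1383)) = -(9 - 1*(-347/6915)) = -(9 + 347/6915) = -1*62582/6915 = -62582/6915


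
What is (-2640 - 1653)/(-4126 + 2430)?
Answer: 81/32 ≈ 2.5313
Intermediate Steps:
(-2640 - 1653)/(-4126 + 2430) = -4293/(-1696) = -4293*(-1/1696) = 81/32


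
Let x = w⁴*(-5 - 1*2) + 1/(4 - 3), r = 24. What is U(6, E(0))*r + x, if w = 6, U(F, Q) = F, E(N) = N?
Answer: -8927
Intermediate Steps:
x = -9071 (x = 6⁴*(-5 - 1*2) + 1/(4 - 3) = 1296*(-5 - 2) + 1/1 = 1296*(-7) + 1 = -9072 + 1 = -9071)
U(6, E(0))*r + x = 6*24 - 9071 = 144 - 9071 = -8927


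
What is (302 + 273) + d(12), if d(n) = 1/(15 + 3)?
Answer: 10351/18 ≈ 575.06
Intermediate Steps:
d(n) = 1/18
(302 + 273) + d(12) = (302 + 273) + 1/18 = 575 + 1/18 = 10351/18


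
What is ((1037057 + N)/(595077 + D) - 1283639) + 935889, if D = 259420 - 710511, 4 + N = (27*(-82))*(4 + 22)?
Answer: -50070152011/143986 ≈ -3.4774e+5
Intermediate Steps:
N = -57568 (N = -4 + (27*(-82))*(4 + 22) = -4 - 2214*26 = -4 - 57564 = -57568)
D = -451091
((1037057 + N)/(595077 + D) - 1283639) + 935889 = ((1037057 - 57568)/(595077 - 451091) - 1283639) + 935889 = (979489/143986 - 1283639) + 935889 = -184825065565/143986 + 935889 = -50070152011/143986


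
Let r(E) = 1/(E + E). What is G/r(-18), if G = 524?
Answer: -18864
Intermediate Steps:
r(E) = 1/(2*E)
G/r(-18) = 524/(((½)/(-18))) = 524/(((½)*(-1/18))) = 524/(-1/36) = 524*(-36) = -18864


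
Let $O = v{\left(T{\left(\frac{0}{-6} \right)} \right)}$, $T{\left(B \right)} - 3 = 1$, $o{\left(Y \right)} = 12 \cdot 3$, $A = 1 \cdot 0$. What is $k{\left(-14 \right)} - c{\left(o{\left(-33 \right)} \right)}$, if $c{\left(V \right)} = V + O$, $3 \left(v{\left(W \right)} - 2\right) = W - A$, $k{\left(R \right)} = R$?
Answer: $- \frac{160}{3} \approx -53.333$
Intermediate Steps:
$A = 0$
$o{\left(Y \right)} = 36$
$T{\left(B \right)} = 4$ ($T{\left(B \right)} = 3 + 1 = 4$)
$v{\left(W \right)} = 2 + \frac{W}{3}$ ($v{\left(W \right)} = 2 + \frac{W - 0}{3} = 2 + \frac{W + 0}{3} = 2 + \frac{W}{3}$)
$O = \frac{10}{3}$ ($O = 2 + \frac{1}{3} \cdot 4 = 2 + \frac{4}{3} = \frac{10}{3} \approx 3.3333$)
$c{\left(V \right)} = \frac{10}{3} + V$ ($c{\left(V \right)} = V + \frac{10}{3} = \frac{10}{3} + V$)
$k{\left(-14 \right)} - c{\left(o{\left(-33 \right)} \right)} = -14 - \left(\frac{10}{3} + 36\right) = -14 - \frac{118}{3} = - \frac{160}{3}$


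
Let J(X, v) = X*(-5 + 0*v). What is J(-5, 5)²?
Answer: 625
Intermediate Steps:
J(X, v) = -5*X (J(X, v) = X*(-5 + 0) = X*(-5) = -5*X)
J(-5, 5)² = (-5*(-5))² = 25² = 625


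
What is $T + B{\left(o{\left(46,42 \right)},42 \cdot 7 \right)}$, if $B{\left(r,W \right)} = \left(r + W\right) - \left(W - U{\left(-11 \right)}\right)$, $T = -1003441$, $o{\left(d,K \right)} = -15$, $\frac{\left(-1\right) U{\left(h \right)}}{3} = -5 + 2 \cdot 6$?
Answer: $-1003477$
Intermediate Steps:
$U{\left(h \right)} = -21$ ($U{\left(h \right)} = - 3 \left(-5 + 2 \cdot 6\right) = - 3 \left(-5 + 12\right) = \left(-3\right) 7 = -21$)
$B{\left(r,W \right)} = -21 + r$ ($B{\left(r,W \right)} = \left(r + W\right) - \left(21 + W\right) = \left(W + r\right) - \left(21 + W\right) = -21 + r$)
$T + B{\left(o{\left(46,42 \right)},42 \cdot 7 \right)} = -1003441 - 36 = -1003477$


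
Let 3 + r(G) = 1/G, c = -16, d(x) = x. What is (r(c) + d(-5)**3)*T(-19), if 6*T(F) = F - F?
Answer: 0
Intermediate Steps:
T(F) = 0 (T(F) = (F - F)/6 = (1/6)*0 = 0)
r(G) = -3 + 1/G
(r(c) + d(-5)**3)*T(-19) = ((-3 + 1/(-16)) + (-5)**3)*0 = ((-3 - 1/16) - 125)*0 = (-49/16 - 125)*0 = -2049/16*0 = 0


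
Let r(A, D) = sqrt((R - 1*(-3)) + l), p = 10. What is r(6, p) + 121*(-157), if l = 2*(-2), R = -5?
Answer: -18997 + I*sqrt(6) ≈ -18997.0 + 2.4495*I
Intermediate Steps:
l = -4
r(A, D) = I*sqrt(6) (r(A, D) = sqrt((-5 - 1*(-3)) - 4) = sqrt((-5 + 3) - 4) = sqrt(-2 - 4) = sqrt(-6) = I*sqrt(6))
r(6, p) + 121*(-157) = I*sqrt(6) + 121*(-157) = I*sqrt(6) - 18997 = -18997 + I*sqrt(6)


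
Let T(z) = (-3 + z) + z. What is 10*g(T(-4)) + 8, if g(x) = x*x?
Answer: 1218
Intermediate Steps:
T(z) = -3 + 2*z
g(x) = x²
10*g(T(-4)) + 8 = 10*(-3 + 2*(-4))² + 8 = 10*(-3 - 8)² + 8 = 10*(-11)² + 8 = 10*121 + 8 = 1210 + 8 = 1218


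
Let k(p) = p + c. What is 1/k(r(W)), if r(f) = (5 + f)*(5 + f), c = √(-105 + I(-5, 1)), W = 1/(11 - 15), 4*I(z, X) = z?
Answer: 5776/157521 - 640*I*√17/157521 ≈ 0.036668 - 0.016752*I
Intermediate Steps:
I(z, X) = z/4
W = -¼ (W = 1/(-4) = -¼ ≈ -0.25000)
c = 5*I*√17/2 (c = √(-105 + (¼)*(-5)) = √(-105 - 5/4) = √(-425/4) = 5*I*√17/2 ≈ 10.308*I)
r(f) = (5 + f)²
k(p) = p + 5*I*√17/2
1/k(r(W)) = 1/((5 - ¼)² + 5*I*√17/2) = 1/((19/4)² + 5*I*√17/2) = 1/(361/16 + 5*I*√17/2)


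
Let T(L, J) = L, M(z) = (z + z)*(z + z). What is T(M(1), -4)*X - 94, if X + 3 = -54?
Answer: -322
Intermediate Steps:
M(z) = 4*z**2 (M(z) = (2*z)*(2*z) = 4*z**2)
X = -57 (X = -3 - 54 = -57)
T(M(1), -4)*X - 94 = (4*1**2)*(-57) - 94 = (4*1)*(-57) - 94 = 4*(-57) - 94 = -228 - 94 = -322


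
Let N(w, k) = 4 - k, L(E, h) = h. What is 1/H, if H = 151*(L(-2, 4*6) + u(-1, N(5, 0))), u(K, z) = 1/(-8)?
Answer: 8/28841 ≈ 0.00027738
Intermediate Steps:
u(K, z) = -1/8
H = 28841/8 (H = 151*(4*6 - 1/8) = 151*(24 - 1/8) = 151*(191/8) = 28841/8 ≈ 3605.1)
1/H = 1/(28841/8) = 8/28841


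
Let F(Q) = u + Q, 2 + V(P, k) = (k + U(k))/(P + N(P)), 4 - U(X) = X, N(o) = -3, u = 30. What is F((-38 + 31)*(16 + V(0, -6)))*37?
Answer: -6512/3 ≈ -2170.7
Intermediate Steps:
U(X) = 4 - X
V(P, k) = -2 + 4/(-3 + P) (V(P, k) = -2 + (k + (4 - k))/(P - 3) = -2 + 4/(-3 + P))
F(Q) = 30 + Q
F((-38 + 31)*(16 + V(0, -6)))*37 = (30 + (-38 + 31)*(16 + 2*(5 - 1*0)/(-3 + 0)))*37 = (30 - 7*(16 + 2*(5 + 0)/(-3)))*37 = (30 - 7*(16 + 2*(-⅓)*5))*37 = (30 - 7*(16 - 10/3))*37 = (30 - 7*38/3)*37 = (30 - 266/3)*37 = -176/3*37 = -6512/3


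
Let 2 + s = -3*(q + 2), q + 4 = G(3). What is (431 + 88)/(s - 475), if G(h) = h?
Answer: -173/160 ≈ -1.0812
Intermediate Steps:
q = -1 (q = -4 + 3 = -1)
s = -5 (s = -2 - 3*(-1 + 2) = -2 - 3*1 = -2 - 3 = -5)
(431 + 88)/(s - 475) = (431 + 88)/(-5 - 475) = 519/(-480) = 519*(-1/480) = -173/160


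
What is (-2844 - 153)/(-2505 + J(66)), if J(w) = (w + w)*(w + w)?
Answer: -999/4973 ≈ -0.20088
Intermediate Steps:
J(w) = 4*w² (J(w) = (2*w)*(2*w) = 4*w²)
(-2844 - 153)/(-2505 + J(66)) = (-2844 - 153)/(-2505 + 4*66²) = -2997/(-2505 + 4*4356) = -2997/(-2505 + 17424) = -2997/14919 = -2997*1/14919 = -999/4973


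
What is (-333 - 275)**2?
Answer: 369664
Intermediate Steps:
(-333 - 275)**2 = (-608)**2 = 369664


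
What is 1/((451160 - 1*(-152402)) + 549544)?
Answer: 1/1153106 ≈ 8.6722e-7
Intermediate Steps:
1/((451160 - 1*(-152402)) + 549544) = 1/((451160 + 152402) + 549544) = 1/(603562 + 549544) = 1/1153106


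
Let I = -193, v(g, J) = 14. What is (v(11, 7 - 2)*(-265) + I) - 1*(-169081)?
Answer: 165178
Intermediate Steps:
(v(11, 7 - 2)*(-265) + I) - 1*(-169081) = (14*(-265) - 193) - 1*(-169081) = (-3710 - 193) + 169081 = -3903 + 169081 = 165178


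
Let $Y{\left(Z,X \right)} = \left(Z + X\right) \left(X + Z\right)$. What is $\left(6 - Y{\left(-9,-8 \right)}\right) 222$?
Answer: $-62826$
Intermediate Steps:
$Y{\left(Z,X \right)} = \left(X + Z\right)^{2}$ ($Y{\left(Z,X \right)} = \left(X + Z\right) \left(X + Z\right) = \left(X + Z\right)^{2}$)
$\left(6 - Y{\left(-9,-8 \right)}\right) 222 = \left(6 - \left(-8 - 9\right)^{2}\right) 222 = \left(6 - \left(-17\right)^{2}\right) 222 = \left(6 - 289\right) 222 = \left(-283\right) 222 = -62826$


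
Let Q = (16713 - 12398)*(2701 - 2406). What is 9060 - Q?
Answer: -1263865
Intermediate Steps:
Q = 1272925 (Q = 4315*295 = 1272925)
9060 - Q = 9060 - 1*1272925 = 9060 - 1272925 = -1263865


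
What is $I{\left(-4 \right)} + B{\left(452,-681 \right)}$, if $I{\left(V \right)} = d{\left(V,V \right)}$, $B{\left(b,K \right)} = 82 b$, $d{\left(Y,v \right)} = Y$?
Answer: $37060$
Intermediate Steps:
$I{\left(V \right)} = V$
$I{\left(-4 \right)} + B{\left(452,-681 \right)} = -4 + 82 \cdot 452 = -4 + 37064 = 37060$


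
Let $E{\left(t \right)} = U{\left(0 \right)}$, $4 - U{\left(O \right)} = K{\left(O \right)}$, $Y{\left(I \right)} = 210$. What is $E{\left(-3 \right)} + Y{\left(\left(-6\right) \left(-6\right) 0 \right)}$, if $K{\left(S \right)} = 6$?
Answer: $208$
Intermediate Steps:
$U{\left(O \right)} = -2$ ($U{\left(O \right)} = 4 - 6 = -2$)
$E{\left(t \right)} = -2$
$E{\left(-3 \right)} + Y{\left(\left(-6\right) \left(-6\right) 0 \right)} = -2 + 210 = 208$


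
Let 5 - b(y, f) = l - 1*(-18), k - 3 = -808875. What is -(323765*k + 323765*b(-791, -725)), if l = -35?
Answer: 261877320250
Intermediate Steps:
k = -808872 (k = 3 - 808875 = -808872)
b(y, f) = 22 (b(y, f) = 5 - (-35 - 1*(-18)) = 5 - (-35 + 18) = 5 - 1*(-17) = 5 + 17 = 22)
-(323765*k + 323765*b(-791, -725)) = -323765/(1/(-808872 + 22)) = -323765/(1/(-808850)) = -323765/(-1/808850) = -323765*(-808850) = 261877320250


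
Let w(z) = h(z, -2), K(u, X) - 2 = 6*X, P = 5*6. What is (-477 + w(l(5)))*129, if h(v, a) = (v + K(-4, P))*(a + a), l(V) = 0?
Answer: -155445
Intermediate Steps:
P = 30
K(u, X) = 2 + 6*X
h(v, a) = 2*a*(182 + v) (h(v, a) = (v + (2 + 6*30))*(a + a) = (v + (2 + 180))*(2*a) = (v + 182)*(2*a) = (182 + v)*(2*a) = 2*a*(182 + v))
w(z) = -728 - 4*z (w(z) = 2*(-2)*(182 + z) = -728 - 4*z)
(-477 + w(l(5)))*129 = (-477 + (-728 - 4*0))*129 = (-477 + (-728 + 0))*129 = (-477 - 728)*129 = -1205*129 = -155445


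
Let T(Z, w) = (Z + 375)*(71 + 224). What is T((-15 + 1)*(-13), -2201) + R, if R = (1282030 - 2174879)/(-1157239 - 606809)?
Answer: 289860439969/1764048 ≈ 1.6432e+5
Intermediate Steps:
T(Z, w) = 110625 + 295*Z (T(Z, w) = (375 + Z)*295 = 110625 + 295*Z)
R = 892849/1764048 (R = -892849/(-1764048) = -892849*(-1/1764048) = 892849/1764048 ≈ 0.50614)
T((-15 + 1)*(-13), -2201) + R = (110625 + 295*((-15 + 1)*(-13))) + 892849/1764048 = (110625 + 295*(-14*(-13))) + 892849/1764048 = (110625 + 295*182) + 892849/1764048 = (110625 + 53690) + 892849/1764048 = 164315 + 892849/1764048 = 289860439969/1764048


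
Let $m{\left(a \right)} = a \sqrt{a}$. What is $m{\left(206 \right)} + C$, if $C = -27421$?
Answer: $-27421 + 206 \sqrt{206} \approx -24464.0$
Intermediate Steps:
$m{\left(a \right)} = a^{\frac{3}{2}}$
$m{\left(206 \right)} + C = 206^{\frac{3}{2}} - 27421 = 206 \sqrt{206} - 27421 = -27421 + 206 \sqrt{206}$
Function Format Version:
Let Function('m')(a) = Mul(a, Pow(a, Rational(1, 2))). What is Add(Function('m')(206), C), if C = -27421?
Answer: Add(-27421, Mul(206, Pow(206, Rational(1, 2)))) ≈ -24464.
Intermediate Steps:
Function('m')(a) = Pow(a, Rational(3, 2))
Add(Function('m')(206), C) = Add(Pow(206, Rational(3, 2)), -27421) = Add(Mul(206, Pow(206, Rational(1, 2))), -27421) = Add(-27421, Mul(206, Pow(206, Rational(1, 2))))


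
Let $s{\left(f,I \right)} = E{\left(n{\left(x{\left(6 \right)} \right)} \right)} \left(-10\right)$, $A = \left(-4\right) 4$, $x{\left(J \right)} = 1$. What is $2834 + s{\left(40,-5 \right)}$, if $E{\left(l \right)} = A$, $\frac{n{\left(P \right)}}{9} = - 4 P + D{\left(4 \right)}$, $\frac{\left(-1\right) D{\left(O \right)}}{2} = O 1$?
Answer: $2994$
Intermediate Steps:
$D{\left(O \right)} = - 2 O$ ($D{\left(O \right)} = - 2 O 1 = - 2 O$)
$A = -16$
$n{\left(P \right)} = -72 - 36 P$ ($n{\left(P \right)} = 9 \left(- 4 P - 8\right) = 9 \left(-8 - 4 P\right) = -72 - 36 P$)
$E{\left(l \right)} = -16$
$s{\left(f,I \right)} = 160$ ($s{\left(f,I \right)} = \left(-16\right) \left(-10\right) = 160$)
$2834 + s{\left(40,-5 \right)} = 2834 + 160 = 2994$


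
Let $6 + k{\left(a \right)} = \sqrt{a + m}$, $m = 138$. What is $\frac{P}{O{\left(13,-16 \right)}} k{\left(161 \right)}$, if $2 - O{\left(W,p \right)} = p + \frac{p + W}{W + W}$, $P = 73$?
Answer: $- \frac{3796}{157} + \frac{1898 \sqrt{299}}{471} \approx 45.502$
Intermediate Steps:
$O{\left(W,p \right)} = 2 - p - \frac{W + p}{2 W}$ ($O{\left(W,p \right)} = 2 - \left(p + \frac{p + W}{W + W}\right) = 2 - \left(p + \frac{W + p}{2 W}\right) = 2 - p - \frac{W + p}{2 W}$)
$k{\left(a \right)} = -6 + \sqrt{138 + a}$ ($k{\left(a \right)} = -6 + \sqrt{a + 138} = -6 + \sqrt{138 + a}$)
$\frac{P}{O{\left(13,-16 \right)}} k{\left(161 \right)} = \frac{73}{\frac{3}{2} - -16 - - \frac{8}{13}} \left(-6 + \sqrt{138 + 161}\right) = \frac{73}{\frac{3}{2} + 16 - \left(-8\right) \frac{1}{13}} \left(-6 + \sqrt{299}\right) = \frac{73}{\frac{3}{2} + 16 + \frac{8}{13}} \left(-6 + \sqrt{299}\right) = \frac{73}{\frac{471}{26}} \left(-6 + \sqrt{299}\right) = 73 \cdot \frac{26}{471} \left(-6 + \sqrt{299}\right) = \frac{1898 \left(-6 + \sqrt{299}\right)}{471} = - \frac{3796}{157} + \frac{1898 \sqrt{299}}{471}$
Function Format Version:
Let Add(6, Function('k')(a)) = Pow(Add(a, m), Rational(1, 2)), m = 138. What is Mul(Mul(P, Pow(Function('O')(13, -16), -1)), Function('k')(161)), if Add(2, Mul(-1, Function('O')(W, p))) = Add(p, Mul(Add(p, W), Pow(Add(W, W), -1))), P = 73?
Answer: Add(Rational(-3796, 157), Mul(Rational(1898, 471), Pow(299, Rational(1, 2)))) ≈ 45.502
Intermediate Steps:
Function('O')(W, p) = Add(2, Mul(-1, p), Mul(Rational(-1, 2), Pow(W, -1), Add(W, p))) (Function('O')(W, p) = Add(2, Mul(-1, Add(p, Mul(Add(p, W), Pow(Add(W, W), -1))))) = Add(2, Mul(-1, Add(p, Mul(Add(W, p), Pow(Mul(2, W), -1))))) = Add(2, Mul(-1, Add(p, Mul(Add(W, p), Mul(Rational(1, 2), Pow(W, -1)))))) = Add(2, Mul(-1, Add(p, Mul(Rational(1, 2), Pow(W, -1), Add(W, p))))) = Add(2, Add(Mul(-1, p), Mul(Rational(-1, 2), Pow(W, -1), Add(W, p)))) = Add(2, Mul(-1, p), Mul(Rational(-1, 2), Pow(W, -1), Add(W, p))))
Function('k')(a) = Add(-6, Pow(Add(138, a), Rational(1, 2))) (Function('k')(a) = Add(-6, Pow(Add(a, 138), Rational(1, 2))) = Add(-6, Pow(Add(138, a), Rational(1, 2))))
Mul(Mul(P, Pow(Function('O')(13, -16), -1)), Function('k')(161)) = Mul(Mul(73, Pow(Add(Rational(3, 2), Mul(-1, -16), Mul(Rational(-1, 2), -16, Pow(13, -1))), -1)), Add(-6, Pow(Add(138, 161), Rational(1, 2)))) = Mul(Mul(73, Pow(Add(Rational(3, 2), 16, Mul(Rational(-1, 2), -16, Rational(1, 13))), -1)), Add(-6, Pow(299, Rational(1, 2)))) = Mul(Mul(73, Pow(Add(Rational(3, 2), 16, Rational(8, 13)), -1)), Add(-6, Pow(299, Rational(1, 2)))) = Mul(Mul(73, Pow(Rational(471, 26), -1)), Add(-6, Pow(299, Rational(1, 2)))) = Mul(Mul(73, Rational(26, 471)), Add(-6, Pow(299, Rational(1, 2)))) = Mul(Rational(1898, 471), Add(-6, Pow(299, Rational(1, 2)))) = Add(Rational(-3796, 157), Mul(Rational(1898, 471), Pow(299, Rational(1, 2))))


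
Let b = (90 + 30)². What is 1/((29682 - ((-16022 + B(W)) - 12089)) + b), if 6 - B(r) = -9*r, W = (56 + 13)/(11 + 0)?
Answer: 11/793436 ≈ 1.3864e-5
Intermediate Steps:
W = 69/11 ≈ 6.2727
B(r) = 6 + 9*r (B(r) = 6 - (-9)*r = 6 + 9*r)
b = 14400 (b = 120² = 14400)
1/((29682 - ((-16022 + B(W)) - 12089)) + b) = 1/((29682 - ((-16022 + (6 + 9*(69/11))) - 12089)) + 14400) = 1/((29682 - ((-16022 + (6 + 621/11)) - 12089)) + 14400) = 1/((29682 - ((-16022 + 687/11) - 12089)) + 14400) = 1/((29682 - (-175555/11 - 12089)) + 14400) = 1/((29682 - 1*(-308534/11)) + 14400) = 1/((29682 + 308534/11) + 14400) = 1/(635036/11 + 14400) = 1/(793436/11) = 11/793436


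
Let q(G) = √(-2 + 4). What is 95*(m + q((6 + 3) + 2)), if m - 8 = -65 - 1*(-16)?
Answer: -3895 + 95*√2 ≈ -3760.6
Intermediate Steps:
q(G) = √2
m = -41 (m = 8 + (-65 - 1*(-16)) = 8 + (-65 + 16) = 8 - 49 = -41)
95*(m + q((6 + 3) + 2)) = 95*(-41 + √2) = -3895 + 95*√2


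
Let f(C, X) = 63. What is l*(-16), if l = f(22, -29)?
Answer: -1008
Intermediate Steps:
l = 63
l*(-16) = 63*(-16) = -1008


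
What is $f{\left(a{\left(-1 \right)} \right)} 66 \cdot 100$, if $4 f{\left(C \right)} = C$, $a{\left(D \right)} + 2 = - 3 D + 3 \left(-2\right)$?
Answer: $-8250$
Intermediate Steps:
$a{\left(D \right)} = -8 - 3 D$ ($a{\left(D \right)} = -2 - \left(6 + 3 D\right) = -8 - 3 D$)
$f{\left(C \right)} = \frac{C}{4}$
$f{\left(a{\left(-1 \right)} \right)} 66 \cdot 100 = \frac{-8 - -3}{4} \cdot 66 \cdot 100 = \frac{-8 + 3}{4} \cdot 66 \cdot 100 = \frac{1}{4} \left(-5\right) 66 \cdot 100 = \left(- \frac{5}{4}\right) 66 \cdot 100 = \left(- \frac{165}{2}\right) 100 = -8250$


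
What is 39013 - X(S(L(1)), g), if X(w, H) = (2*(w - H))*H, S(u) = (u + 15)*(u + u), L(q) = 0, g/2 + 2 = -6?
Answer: 39525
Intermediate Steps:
g = -16 (g = -4 + 2*(-6) = -4 - 12 = -16)
S(u) = 2*u*(15 + u) (S(u) = (15 + u)*(2*u) = 2*u*(15 + u))
X(w, H) = H*(-2*H + 2*w) (X(w, H) = (-2*H + 2*w)*H = H*(-2*H + 2*w))
39013 - X(S(L(1)), g) = 39013 - 2*(-16)*(2*0*(15 + 0) - 1*(-16)) = 39013 - 2*(-16)*(2*0*15 + 16) = 39013 - 2*(-16)*(0 + 16) = 39013 - 2*(-16)*16 = 39013 - 1*(-512) = 39013 + 512 = 39525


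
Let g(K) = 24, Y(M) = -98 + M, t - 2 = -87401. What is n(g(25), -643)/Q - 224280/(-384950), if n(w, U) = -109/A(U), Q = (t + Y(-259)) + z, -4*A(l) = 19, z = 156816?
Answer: 1472272987/2525541465 ≈ 0.58295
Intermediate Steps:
A(l) = -19/4 (A(l) = -¼*19 = -19/4)
t = -87399 (t = 2 - 87401 = -87399)
Q = 69060 (Q = (-87399 + (-98 - 259)) + 156816 = (-87399 - 357) + 156816 = -87756 + 156816 = 69060)
n(w, U) = 436/19 (n(w, U) = -109/(-19/4) = -109*(-4/19) = 436/19)
n(g(25), -643)/Q - 224280/(-384950) = (436/19)/69060 - 224280/(-384950) = (436/19)*(1/69060) - 224280*(-1/384950) = 109/328035 + 22428/38495 = 1472272987/2525541465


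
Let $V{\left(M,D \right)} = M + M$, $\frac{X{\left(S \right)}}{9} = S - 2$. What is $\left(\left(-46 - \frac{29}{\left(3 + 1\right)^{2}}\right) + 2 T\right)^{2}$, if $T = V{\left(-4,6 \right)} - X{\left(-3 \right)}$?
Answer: $\frac{175561}{256} \approx 685.79$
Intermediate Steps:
$X{\left(S \right)} = -18 + 9 S$ ($X{\left(S \right)} = 9 \left(S - 2\right) = 9 \left(-2 + S\right) = -18 + 9 S$)
$V{\left(M,D \right)} = 2 M$
$T = 37$ ($T = 2 \left(-4\right) - \left(-18 + 9 \left(-3\right)\right) = -8 - \left(-18 - 27\right) = -8 - -45 = -8 + 45 = 37$)
$\left(\left(-46 - \frac{29}{\left(3 + 1\right)^{2}}\right) + 2 T\right)^{2} = \left(\left(-46 - \frac{29}{\left(3 + 1\right)^{2}}\right) + 2 \cdot 37\right)^{2} = \left(\left(-46 - \frac{29}{4^{2}}\right) + 74\right)^{2} = \left(\left(-46 - \frac{29}{16}\right) + 74\right)^{2} = \left(- \frac{765}{16} + 74\right)^{2} = \left(\frac{419}{16}\right)^{2} = \frac{175561}{256}$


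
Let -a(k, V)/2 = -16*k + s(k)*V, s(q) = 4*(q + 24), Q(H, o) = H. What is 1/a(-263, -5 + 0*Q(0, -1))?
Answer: -1/17976 ≈ -5.5630e-5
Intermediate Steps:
s(q) = 96 + 4*q (s(q) = 4*(24 + q) = 96 + 4*q)
a(k, V) = 32*k - 2*V*(96 + 4*k) (a(k, V) = -2*(-16*k + (96 + 4*k)*V) = -2*(-16*k + V*(96 + 4*k)) = 32*k - 2*V*(96 + 4*k))
1/a(-263, -5 + 0*Q(0, -1)) = 1/(32*(-263) - 8*(-5 + 0*0)*(24 - 263)) = 1/(-8416 - 8*(-5 + 0)*(-239)) = 1/(-8416 - 8*(-5)*(-239)) = 1/(-8416 - 9560) = 1/(-17976) = -1/17976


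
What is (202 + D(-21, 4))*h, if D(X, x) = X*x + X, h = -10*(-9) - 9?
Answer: 7857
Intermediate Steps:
h = 81 (h = 90 - 9 = 81)
D(X, x) = X + X*x
(202 + D(-21, 4))*h = (202 - 21*(1 + 4))*81 = (202 - 21*5)*81 = (202 - 105)*81 = 97*81 = 7857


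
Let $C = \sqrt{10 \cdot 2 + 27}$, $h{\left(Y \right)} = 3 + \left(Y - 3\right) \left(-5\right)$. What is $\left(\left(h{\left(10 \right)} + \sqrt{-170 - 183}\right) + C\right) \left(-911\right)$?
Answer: $29152 - 911 \sqrt{47} - 911 i \sqrt{353} \approx 22907.0 - 17116.0 i$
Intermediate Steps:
$h{\left(Y \right)} = 18 - 5 Y$ ($h{\left(Y \right)} = 3 + \left(-3 + Y\right) \left(-5\right) = 3 - \left(-15 + 5 Y\right) = 18 - 5 Y$)
$C = \sqrt{47}$ ($C = \sqrt{20 + 27} = \sqrt{47} \approx 6.8557$)
$\left(\left(h{\left(10 \right)} + \sqrt{-170 - 183}\right) + C\right) \left(-911\right) = \left(\left(\left(18 - 50\right) + \sqrt{-170 - 183}\right) + \sqrt{47}\right) \left(-911\right) = \left(\left(\left(18 - 50\right) + \sqrt{-353}\right) + \sqrt{47}\right) \left(-911\right) = \left(\left(-32 + i \sqrt{353}\right) + \sqrt{47}\right) \left(-911\right) = \left(-32 + \sqrt{47} + i \sqrt{353}\right) \left(-911\right) = 29152 - 911 \sqrt{47} - 911 i \sqrt{353}$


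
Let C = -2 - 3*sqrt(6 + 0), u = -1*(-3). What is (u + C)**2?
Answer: 55 - 6*sqrt(6) ≈ 40.303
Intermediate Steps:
u = 3
C = -2 - 3*sqrt(6) ≈ -9.3485
(u + C)**2 = (3 + (-2 - 3*sqrt(6)))**2 = (1 - 3*sqrt(6))**2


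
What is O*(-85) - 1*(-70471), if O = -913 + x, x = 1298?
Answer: 37746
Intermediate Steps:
O = 385 (O = -913 + 1298 = 385)
O*(-85) - 1*(-70471) = 385*(-85) - 1*(-70471) = -32725 + 70471 = 37746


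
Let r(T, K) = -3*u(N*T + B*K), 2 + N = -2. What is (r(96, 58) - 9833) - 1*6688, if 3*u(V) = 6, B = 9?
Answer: -16527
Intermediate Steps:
N = -4 (N = -2 - 2 = -4)
u(V) = 2 (u(V) = (1/3)*6 = 2)
r(T, K) = -6 (r(T, K) = -3*2 = -6)
(r(96, 58) - 9833) - 1*6688 = (-6 - 9833) - 1*6688 = -9839 - 6688 = -16527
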